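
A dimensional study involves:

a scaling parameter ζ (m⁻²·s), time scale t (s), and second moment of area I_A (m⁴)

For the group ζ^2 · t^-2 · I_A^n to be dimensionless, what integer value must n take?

1

Balance the L exponent: (4)·n from I_A, plus 2·(-2) − 2·(0) = -4 from the rest, must sum to zero.
4n − 4 = 0, so n = 1.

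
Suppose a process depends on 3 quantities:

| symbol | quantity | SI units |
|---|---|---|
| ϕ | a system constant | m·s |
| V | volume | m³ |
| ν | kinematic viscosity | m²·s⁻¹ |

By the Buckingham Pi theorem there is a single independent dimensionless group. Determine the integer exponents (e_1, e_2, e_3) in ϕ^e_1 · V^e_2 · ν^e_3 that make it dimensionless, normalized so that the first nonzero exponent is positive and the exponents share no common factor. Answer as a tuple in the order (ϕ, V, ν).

L: e_1·(1) + e_2·(3) + e_3·(2) = 0
T: e_1·(1) + e_2·(0) + e_3·(-1) = 0
Solving this homogeneous linear system for the smallest-integer solution (first nonzero entry positive) gives (1, -1, 1).

(1, -1, 1)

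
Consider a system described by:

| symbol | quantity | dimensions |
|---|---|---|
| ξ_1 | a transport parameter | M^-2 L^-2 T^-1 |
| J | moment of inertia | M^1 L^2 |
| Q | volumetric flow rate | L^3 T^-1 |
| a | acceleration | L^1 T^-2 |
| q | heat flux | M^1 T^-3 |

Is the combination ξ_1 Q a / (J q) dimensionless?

Sum the exponent of each base dimension across the product:
  M: [ξ_1]_M − [J]_M + [Q]_M + [a]_M − [q]_M = (-2) − (1) + (0) + (0) − (1) = -4
  L: [ξ_1]_L − [J]_L + [Q]_L + [a]_L − [q]_L = (-2) − (2) + (3) + (1) − (0) = 0
  T: [ξ_1]_T − [J]_T + [Q]_T + [a]_T − [q]_T = (-1) − (0) + (-1) + (-2) − (-3) = -1
Net dimensions [M⁻⁴ T⁻¹] ≠ [1] — not dimensionless.

no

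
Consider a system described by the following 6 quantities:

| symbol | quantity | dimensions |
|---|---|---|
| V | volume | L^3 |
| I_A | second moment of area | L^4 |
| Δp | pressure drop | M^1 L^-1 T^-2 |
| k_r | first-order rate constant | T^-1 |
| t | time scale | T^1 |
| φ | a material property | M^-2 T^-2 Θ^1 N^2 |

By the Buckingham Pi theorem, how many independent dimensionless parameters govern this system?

2

There are 6 variables and 5 base dimensions (M, L, T, Θ, N).
The dimension matrix has rank 4 (less than 5: the dimension vectors are linearly dependent).
Independent dimensionless groups: 6 − 4 = 2.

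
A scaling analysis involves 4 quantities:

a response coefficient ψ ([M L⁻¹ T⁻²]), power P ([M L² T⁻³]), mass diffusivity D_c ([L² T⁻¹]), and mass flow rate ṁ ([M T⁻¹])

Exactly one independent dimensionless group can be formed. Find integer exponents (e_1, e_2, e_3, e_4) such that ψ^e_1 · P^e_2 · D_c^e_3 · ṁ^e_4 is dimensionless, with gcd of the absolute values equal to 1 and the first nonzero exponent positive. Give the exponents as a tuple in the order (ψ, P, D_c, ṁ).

M: e_1·(1) + e_2·(1) + e_3·(0) + e_4·(1) = 0
L: e_1·(-1) + e_2·(2) + e_3·(2) + e_4·(0) = 0
T: e_1·(-2) + e_2·(-3) + e_3·(-1) + e_4·(-1) = 0
Solving this homogeneous linear system for the smallest-integer solution (first nonzero entry positive) gives (2, -3, 4, 1).

(2, -3, 4, 1)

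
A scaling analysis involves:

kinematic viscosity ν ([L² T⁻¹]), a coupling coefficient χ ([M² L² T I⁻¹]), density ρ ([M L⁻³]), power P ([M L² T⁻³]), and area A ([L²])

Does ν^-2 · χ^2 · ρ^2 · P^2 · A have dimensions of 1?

Sum the exponent of each base dimension across the product:
  M: −2·[ν]_M + 2·[χ]_M + 2·[ρ]_M + 2·[P]_M + [A]_M = −2·(0) + 2·(2) + 2·(1) + 2·(1) + (0) = 8
  L: −2·[ν]_L + 2·[χ]_L + 2·[ρ]_L + 2·[P]_L + [A]_L = −2·(2) + 2·(2) + 2·(-3) + 2·(2) + (2) = 0
  T: −2·[ν]_T + 2·[χ]_T + 2·[ρ]_T + 2·[P]_T + [A]_T = −2·(-1) + 2·(1) + 2·(0) + 2·(-3) + (0) = -2
  I: −2·[ν]_I + 2·[χ]_I + 2·[ρ]_I + 2·[P]_I + [A]_I = −2·(0) + 2·(-1) + 2·(0) + 2·(0) + (0) = -2
Net dimensions [M⁸ T⁻² I⁻²] ≠ [1] — not dimensionless.

no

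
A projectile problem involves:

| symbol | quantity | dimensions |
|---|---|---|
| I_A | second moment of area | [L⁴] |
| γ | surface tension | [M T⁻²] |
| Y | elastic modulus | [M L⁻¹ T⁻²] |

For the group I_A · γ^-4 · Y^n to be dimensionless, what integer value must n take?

4

Balance the M exponent: (1)·n from Y, plus (0) − 4·(1) = -4 from the rest, must sum to zero.
n − 4 = 0, so n = 4.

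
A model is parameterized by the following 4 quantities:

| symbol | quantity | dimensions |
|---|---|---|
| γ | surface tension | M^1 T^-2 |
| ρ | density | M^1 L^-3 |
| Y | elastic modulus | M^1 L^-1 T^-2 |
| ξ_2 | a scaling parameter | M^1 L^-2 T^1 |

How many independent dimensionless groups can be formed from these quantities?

1

There are 4 variables and 3 base dimensions (M, L, T).
The dimension matrix has rank 3.
Independent dimensionless groups: 4 − 3 = 1.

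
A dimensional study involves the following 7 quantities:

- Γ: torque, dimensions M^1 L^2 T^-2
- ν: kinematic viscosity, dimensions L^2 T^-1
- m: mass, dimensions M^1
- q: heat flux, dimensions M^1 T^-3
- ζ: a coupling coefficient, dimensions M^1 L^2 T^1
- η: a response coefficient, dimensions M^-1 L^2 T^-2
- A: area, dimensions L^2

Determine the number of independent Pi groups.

There are 7 variables and 3 base dimensions (M, L, T).
The dimension matrix has rank 3.
Independent dimensionless groups: 7 − 3 = 4.

4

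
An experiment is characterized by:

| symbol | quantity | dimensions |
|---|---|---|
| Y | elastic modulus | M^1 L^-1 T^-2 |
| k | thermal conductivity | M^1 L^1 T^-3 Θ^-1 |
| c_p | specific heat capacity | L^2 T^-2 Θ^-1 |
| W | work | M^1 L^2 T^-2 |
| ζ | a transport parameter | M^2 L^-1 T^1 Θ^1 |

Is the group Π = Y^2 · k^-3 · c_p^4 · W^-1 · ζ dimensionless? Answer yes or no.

yes

Sum the exponent of each base dimension across the product:
  M: 2·[Y]_M − 3·[k]_M + 4·[c_p]_M − [W]_M + [ζ]_M = 2·(1) − 3·(1) + 4·(0) − (1) + (2) = 0
  L: 2·[Y]_L − 3·[k]_L + 4·[c_p]_L − [W]_L + [ζ]_L = 2·(-1) − 3·(1) + 4·(2) − (2) + (-1) = 0
  T: 2·[Y]_T − 3·[k]_T + 4·[c_p]_T − [W]_T + [ζ]_T = 2·(-2) − 3·(-3) + 4·(-2) − (-2) + (1) = 0
  Θ: 2·[Y]_Θ − 3·[k]_Θ + 4·[c_p]_Θ − [W]_Θ + [ζ]_Θ = 2·(0) − 3·(-1) + 4·(-1) − (0) + (1) = 0
All base exponents vanish — dimensionless.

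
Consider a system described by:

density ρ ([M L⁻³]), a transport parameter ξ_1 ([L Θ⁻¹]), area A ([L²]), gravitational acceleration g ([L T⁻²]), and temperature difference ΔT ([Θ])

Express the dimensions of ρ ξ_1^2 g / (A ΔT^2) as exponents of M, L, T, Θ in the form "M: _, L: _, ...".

Collect each base-dimension exponent across the product:
  M: (1) + 2·(0) − (0) + (0) − 2·(0) = 1
  L: (-3) + 2·(1) − (2) + (1) − 2·(0) = -2
  T: (0) + 2·(0) − (0) + (-2) − 2·(0) = -2
  Θ: (0) + 2·(-1) − (0) + (0) − 2·(1) = -4
So the dimensions are [M L⁻² T⁻² Θ⁻⁴].

M: 1, L: -2, T: -2, Θ: -4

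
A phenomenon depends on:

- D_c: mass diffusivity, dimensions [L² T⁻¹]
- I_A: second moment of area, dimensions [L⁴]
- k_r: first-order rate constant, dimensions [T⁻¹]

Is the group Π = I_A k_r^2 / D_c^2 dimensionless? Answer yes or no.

yes

Sum the exponent of each base dimension across the product:
  M: −2·[D_c]_M + [I_A]_M + 2·[k_r]_M = −2·(0) + (0) + 2·(0) = 0
  L: −2·[D_c]_L + [I_A]_L + 2·[k_r]_L = −2·(2) + (4) + 2·(0) = 0
  T: −2·[D_c]_T + [I_A]_T + 2·[k_r]_T = −2·(-1) + (0) + 2·(-1) = 0
All base exponents vanish — dimensionless.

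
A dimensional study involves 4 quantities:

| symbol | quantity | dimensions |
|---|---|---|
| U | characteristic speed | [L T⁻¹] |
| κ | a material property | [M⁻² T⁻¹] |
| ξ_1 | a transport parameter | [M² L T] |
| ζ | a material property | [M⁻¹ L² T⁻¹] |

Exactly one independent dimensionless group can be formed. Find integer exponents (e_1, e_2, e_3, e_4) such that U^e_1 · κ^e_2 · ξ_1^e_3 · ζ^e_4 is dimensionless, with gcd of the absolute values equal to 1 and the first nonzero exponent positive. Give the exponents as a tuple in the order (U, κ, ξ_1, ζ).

M: e_1·(0) + e_2·(-2) + e_3·(2) + e_4·(-1) = 0
L: e_1·(1) + e_2·(0) + e_3·(1) + e_4·(2) = 0
T: e_1·(-1) + e_2·(-1) + e_3·(1) + e_4·(-1) = 0
Solving this homogeneous linear system for the smallest-integer solution (first nonzero entry positive) gives (1, 4, 3, -2).

(1, 4, 3, -2)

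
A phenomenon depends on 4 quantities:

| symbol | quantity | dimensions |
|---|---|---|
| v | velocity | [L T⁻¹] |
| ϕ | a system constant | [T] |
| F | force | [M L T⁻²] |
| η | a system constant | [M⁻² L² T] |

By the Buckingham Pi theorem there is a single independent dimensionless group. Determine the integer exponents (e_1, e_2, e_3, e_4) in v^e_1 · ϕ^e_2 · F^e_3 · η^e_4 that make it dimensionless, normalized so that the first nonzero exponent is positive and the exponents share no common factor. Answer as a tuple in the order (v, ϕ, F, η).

(4, 1, -2, -1)

M: e_1·(0) + e_2·(0) + e_3·(1) + e_4·(-2) = 0
L: e_1·(1) + e_2·(0) + e_3·(1) + e_4·(2) = 0
T: e_1·(-1) + e_2·(1) + e_3·(-2) + e_4·(1) = 0
Solving this homogeneous linear system for the smallest-integer solution (first nonzero entry positive) gives (4, 1, -2, -1).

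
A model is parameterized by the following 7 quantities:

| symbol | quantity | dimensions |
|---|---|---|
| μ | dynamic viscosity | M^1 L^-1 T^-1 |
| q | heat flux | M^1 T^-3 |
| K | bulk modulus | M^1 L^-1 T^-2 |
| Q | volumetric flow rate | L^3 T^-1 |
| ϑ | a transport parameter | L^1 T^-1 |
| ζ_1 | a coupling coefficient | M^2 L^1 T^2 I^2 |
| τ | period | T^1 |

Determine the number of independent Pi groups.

3

There are 7 variables and 4 base dimensions (M, L, T, I).
The dimension matrix has rank 4.
Independent dimensionless groups: 7 − 4 = 3.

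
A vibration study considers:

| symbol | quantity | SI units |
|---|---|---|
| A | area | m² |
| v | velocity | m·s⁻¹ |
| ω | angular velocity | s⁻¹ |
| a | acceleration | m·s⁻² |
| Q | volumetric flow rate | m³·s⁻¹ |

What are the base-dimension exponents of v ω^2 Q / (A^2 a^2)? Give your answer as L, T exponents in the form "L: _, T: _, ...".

Collect each base-dimension exponent across the product:
  L: −2·(2) + (1) + 2·(0) − 2·(1) + (3) = -2
  T: −2·(0) + (-1) + 2·(-1) − 2·(-2) + (-1) = 0
So the dimensions are [L⁻²].

L: -2, T: 0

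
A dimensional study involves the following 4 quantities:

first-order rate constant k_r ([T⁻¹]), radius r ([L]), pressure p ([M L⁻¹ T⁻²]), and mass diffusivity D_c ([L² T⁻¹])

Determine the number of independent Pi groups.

1

There are 4 variables and 3 base dimensions (M, L, T).
The dimension matrix has rank 3.
Independent dimensionless groups: 4 − 3 = 1.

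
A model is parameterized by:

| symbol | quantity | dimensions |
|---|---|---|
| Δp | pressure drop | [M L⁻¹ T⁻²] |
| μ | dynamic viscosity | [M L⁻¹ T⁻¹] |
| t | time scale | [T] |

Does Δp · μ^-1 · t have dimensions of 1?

yes

Sum the exponent of each base dimension across the product:
  M: [Δp]_M − [μ]_M + [t]_M = (1) − (1) + (0) = 0
  L: [Δp]_L − [μ]_L + [t]_L = (-1) − (-1) + (0) = 0
  T: [Δp]_T − [μ]_T + [t]_T = (-2) − (-1) + (1) = 0
All base exponents vanish — dimensionless.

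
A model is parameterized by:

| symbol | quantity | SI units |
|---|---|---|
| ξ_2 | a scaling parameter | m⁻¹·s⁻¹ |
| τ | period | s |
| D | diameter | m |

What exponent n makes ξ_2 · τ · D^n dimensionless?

1

Balance the L exponent: (1)·n from D, plus (-1) + (0) = -1 from the rest, must sum to zero.
n − 1 = 0, so n = 1.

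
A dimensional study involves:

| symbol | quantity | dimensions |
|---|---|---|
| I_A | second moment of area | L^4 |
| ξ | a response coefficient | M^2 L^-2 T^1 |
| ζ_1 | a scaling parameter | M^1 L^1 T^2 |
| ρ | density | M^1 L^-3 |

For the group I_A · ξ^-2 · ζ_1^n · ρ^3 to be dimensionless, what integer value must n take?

1

Balance the M exponent: (1)·n from ζ_1, plus (0) − 2·(2) + 3·(1) = -1 from the rest, must sum to zero.
n − 1 = 0, so n = 1.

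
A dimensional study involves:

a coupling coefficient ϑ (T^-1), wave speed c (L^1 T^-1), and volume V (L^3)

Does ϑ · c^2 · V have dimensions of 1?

no

Sum the exponent of each base dimension across the product:
  L: [ϑ]_L + 2·[c]_L + [V]_L = (0) + 2·(1) + (3) = 5
  T: [ϑ]_T + 2·[c]_T + [V]_T = (-1) + 2·(-1) + (0) = -3
Net dimensions [L⁵ T⁻³] ≠ [1] — not dimensionless.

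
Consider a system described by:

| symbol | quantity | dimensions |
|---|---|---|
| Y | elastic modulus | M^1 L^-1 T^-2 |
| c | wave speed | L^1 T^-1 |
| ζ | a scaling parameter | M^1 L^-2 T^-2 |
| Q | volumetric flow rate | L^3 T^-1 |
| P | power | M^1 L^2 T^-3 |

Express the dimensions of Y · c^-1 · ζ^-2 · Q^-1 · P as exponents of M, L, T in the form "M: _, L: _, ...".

Collect each base-dimension exponent across the product:
  M: (1) − (0) − 2·(1) − (0) + (1) = 0
  L: (-1) − (1) − 2·(-2) − (3) + (2) = 1
  T: (-2) − (-1) − 2·(-2) − (-1) + (-3) = 1
So the dimensions are [L T].

M: 0, L: 1, T: 1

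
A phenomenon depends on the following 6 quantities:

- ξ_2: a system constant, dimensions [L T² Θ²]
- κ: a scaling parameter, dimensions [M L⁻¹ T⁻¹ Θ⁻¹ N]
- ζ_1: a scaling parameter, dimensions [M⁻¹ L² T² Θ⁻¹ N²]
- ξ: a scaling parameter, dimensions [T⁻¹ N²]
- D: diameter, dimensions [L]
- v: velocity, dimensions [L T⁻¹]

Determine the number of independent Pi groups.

1

There are 6 variables and 5 base dimensions (M, L, T, Θ, N).
The dimension matrix has rank 5.
Independent dimensionless groups: 6 − 5 = 1.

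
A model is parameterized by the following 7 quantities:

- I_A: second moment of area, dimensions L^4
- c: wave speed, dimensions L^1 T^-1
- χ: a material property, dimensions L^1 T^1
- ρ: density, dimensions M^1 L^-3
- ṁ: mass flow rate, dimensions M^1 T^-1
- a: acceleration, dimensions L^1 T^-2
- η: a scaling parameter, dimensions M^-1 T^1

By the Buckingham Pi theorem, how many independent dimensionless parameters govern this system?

There are 7 variables and 3 base dimensions (M, L, T).
The dimension matrix has rank 3.
Independent dimensionless groups: 7 − 3 = 4.

4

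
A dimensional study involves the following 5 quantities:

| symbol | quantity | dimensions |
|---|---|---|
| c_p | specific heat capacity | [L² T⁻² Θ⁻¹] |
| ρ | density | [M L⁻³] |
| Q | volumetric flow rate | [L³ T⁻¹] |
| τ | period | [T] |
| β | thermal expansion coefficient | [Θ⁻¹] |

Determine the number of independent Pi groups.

1

There are 5 variables and 4 base dimensions (M, L, T, Θ).
The dimension matrix has rank 4.
Independent dimensionless groups: 5 − 4 = 1.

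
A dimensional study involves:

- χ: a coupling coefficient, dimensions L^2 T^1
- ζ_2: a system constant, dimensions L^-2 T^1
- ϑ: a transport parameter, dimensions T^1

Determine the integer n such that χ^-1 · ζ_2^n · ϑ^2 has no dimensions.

Balance the L exponent: (-2)·n from ζ_2, plus −(2) + 2·(0) = -2 from the rest, must sum to zero.
-2n − 2 = 0, so n = -1.

-1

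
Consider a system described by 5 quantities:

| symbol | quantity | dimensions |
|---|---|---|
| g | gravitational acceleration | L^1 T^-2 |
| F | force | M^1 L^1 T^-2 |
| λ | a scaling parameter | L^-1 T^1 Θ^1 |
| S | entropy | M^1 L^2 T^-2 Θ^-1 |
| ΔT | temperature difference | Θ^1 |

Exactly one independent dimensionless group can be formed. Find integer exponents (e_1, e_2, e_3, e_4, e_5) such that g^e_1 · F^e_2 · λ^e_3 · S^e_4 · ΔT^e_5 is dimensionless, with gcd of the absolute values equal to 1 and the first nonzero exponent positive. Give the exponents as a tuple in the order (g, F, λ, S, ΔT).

(1, -1, 2, 1, -1)

M: e_1·(0) + e_2·(1) + e_3·(0) + e_4·(1) + e_5·(0) = 0
L: e_1·(1) + e_2·(1) + e_3·(-1) + e_4·(2) + e_5·(0) = 0
T: e_1·(-2) + e_2·(-2) + e_3·(1) + e_4·(-2) + e_5·(0) = 0
Θ: e_1·(0) + e_2·(0) + e_3·(1) + e_4·(-1) + e_5·(1) = 0
Solving this homogeneous linear system for the smallest-integer solution (first nonzero entry positive) gives (1, -1, 2, 1, -1).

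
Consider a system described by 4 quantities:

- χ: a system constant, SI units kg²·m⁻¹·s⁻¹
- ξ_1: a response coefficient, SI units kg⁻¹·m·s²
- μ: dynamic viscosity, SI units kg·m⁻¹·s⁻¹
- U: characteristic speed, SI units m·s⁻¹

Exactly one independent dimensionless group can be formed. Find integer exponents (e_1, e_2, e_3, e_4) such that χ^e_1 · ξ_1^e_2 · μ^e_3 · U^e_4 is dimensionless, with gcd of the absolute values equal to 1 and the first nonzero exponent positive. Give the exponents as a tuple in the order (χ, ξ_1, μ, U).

(1, -2, -4, -1)

M: e_1·(2) + e_2·(-1) + e_3·(1) + e_4·(0) = 0
L: e_1·(-1) + e_2·(1) + e_3·(-1) + e_4·(1) = 0
T: e_1·(-1) + e_2·(2) + e_3·(-1) + e_4·(-1) = 0
Solving this homogeneous linear system for the smallest-integer solution (first nonzero entry positive) gives (1, -2, -4, -1).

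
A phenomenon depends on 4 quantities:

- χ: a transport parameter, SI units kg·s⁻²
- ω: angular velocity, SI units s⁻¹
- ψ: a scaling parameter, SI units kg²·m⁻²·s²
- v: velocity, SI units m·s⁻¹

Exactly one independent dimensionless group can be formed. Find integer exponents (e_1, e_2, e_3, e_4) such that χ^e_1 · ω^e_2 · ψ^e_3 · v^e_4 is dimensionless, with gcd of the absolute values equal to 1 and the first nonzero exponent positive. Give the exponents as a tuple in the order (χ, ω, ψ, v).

(2, -4, -1, -2)

M: e_1·(1) + e_2·(0) + e_3·(2) + e_4·(0) = 0
L: e_1·(0) + e_2·(0) + e_3·(-2) + e_4·(1) = 0
T: e_1·(-2) + e_2·(-1) + e_3·(2) + e_4·(-1) = 0
Solving this homogeneous linear system for the smallest-integer solution (first nonzero entry positive) gives (2, -4, -1, -2).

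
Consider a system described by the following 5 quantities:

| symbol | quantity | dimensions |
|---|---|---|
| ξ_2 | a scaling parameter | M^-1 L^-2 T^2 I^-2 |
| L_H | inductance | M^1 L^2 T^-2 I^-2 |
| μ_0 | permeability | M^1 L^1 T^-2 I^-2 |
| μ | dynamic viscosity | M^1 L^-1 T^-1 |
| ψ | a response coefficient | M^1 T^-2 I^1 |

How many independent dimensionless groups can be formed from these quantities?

1

There are 5 variables and 4 base dimensions (M, L, T, I).
The dimension matrix has rank 4.
Independent dimensionless groups: 5 − 4 = 1.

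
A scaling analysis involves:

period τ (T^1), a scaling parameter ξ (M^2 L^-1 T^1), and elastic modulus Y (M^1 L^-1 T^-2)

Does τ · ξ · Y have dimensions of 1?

Sum the exponent of each base dimension across the product:
  M: [τ]_M + [ξ]_M + [Y]_M = (0) + (2) + (1) = 3
  L: [τ]_L + [ξ]_L + [Y]_L = (0) + (-1) + (-1) = -2
  T: [τ]_T + [ξ]_T + [Y]_T = (1) + (1) + (-2) = 0
Net dimensions [M³ L⁻²] ≠ [1] — not dimensionless.

no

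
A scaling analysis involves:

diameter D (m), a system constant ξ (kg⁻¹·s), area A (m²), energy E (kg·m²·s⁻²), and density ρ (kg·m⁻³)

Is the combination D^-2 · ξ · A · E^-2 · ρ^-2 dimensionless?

no

Sum the exponent of each base dimension across the product:
  M: −2·[D]_M + [ξ]_M + [A]_M − 2·[E]_M − 2·[ρ]_M = −2·(0) + (-1) + (0) − 2·(1) − 2·(1) = -5
  L: −2·[D]_L + [ξ]_L + [A]_L − 2·[E]_L − 2·[ρ]_L = −2·(1) + (0) + (2) − 2·(2) − 2·(-3) = 2
  T: −2·[D]_T + [ξ]_T + [A]_T − 2·[E]_T − 2·[ρ]_T = −2·(0) + (1) + (0) − 2·(-2) − 2·(0) = 5
Net dimensions [M⁻⁵ L² T⁵] ≠ [1] — not dimensionless.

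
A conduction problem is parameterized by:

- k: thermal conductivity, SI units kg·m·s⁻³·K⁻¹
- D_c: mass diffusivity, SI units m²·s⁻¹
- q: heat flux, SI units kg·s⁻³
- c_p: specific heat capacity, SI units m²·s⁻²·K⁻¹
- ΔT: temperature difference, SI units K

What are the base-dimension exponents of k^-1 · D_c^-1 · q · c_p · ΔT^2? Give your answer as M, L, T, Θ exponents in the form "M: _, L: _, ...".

M: 0, L: -1, T: -1, Θ: 2

Collect each base-dimension exponent across the product:
  M: −(1) − (0) + (1) + (0) + 2·(0) = 0
  L: −(1) − (2) + (0) + (2) + 2·(0) = -1
  T: −(-3) − (-1) + (-3) + (-2) + 2·(0) = -1
  Θ: −(-1) − (0) + (0) + (-1) + 2·(1) = 2
So the dimensions are [L⁻¹ T⁻¹ Θ²].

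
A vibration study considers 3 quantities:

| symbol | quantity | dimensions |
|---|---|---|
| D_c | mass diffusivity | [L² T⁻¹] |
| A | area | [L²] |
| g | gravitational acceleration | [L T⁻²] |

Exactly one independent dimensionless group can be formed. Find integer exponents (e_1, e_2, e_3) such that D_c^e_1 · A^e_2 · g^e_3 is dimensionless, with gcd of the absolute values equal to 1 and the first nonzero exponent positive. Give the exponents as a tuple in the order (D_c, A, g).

(4, -3, -2)

L: e_1·(2) + e_2·(2) + e_3·(1) = 0
T: e_1·(-1) + e_2·(0) + e_3·(-2) = 0
Solving this homogeneous linear system for the smallest-integer solution (first nonzero entry positive) gives (4, -3, -2).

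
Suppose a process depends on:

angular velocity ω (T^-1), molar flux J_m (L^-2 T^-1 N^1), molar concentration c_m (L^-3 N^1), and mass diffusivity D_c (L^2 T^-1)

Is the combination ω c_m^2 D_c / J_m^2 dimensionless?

yes

Sum the exponent of each base dimension across the product:
  M: [ω]_M − 2·[J_m]_M + 2·[c_m]_M + [D_c]_M = (0) − 2·(0) + 2·(0) + (0) = 0
  L: [ω]_L − 2·[J_m]_L + 2·[c_m]_L + [D_c]_L = (0) − 2·(-2) + 2·(-3) + (2) = 0
  T: [ω]_T − 2·[J_m]_T + 2·[c_m]_T + [D_c]_T = (-1) − 2·(-1) + 2·(0) + (-1) = 0
  Θ: [ω]_Θ − 2·[J_m]_Θ + 2·[c_m]_Θ + [D_c]_Θ = (0) − 2·(0) + 2·(0) + (0) = 0
  N: [ω]_N − 2·[J_m]_N + 2·[c_m]_N + [D_c]_N = (0) − 2·(1) + 2·(1) + (0) = 0
All base exponents vanish — dimensionless.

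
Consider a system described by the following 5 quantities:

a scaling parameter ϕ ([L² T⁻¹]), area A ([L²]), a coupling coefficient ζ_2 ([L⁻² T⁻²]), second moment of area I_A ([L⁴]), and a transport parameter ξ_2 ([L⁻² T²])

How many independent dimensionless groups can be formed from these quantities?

3

There are 5 variables and 2 base dimensions (L, T).
The dimension matrix has rank 2.
Independent dimensionless groups: 5 − 2 = 3.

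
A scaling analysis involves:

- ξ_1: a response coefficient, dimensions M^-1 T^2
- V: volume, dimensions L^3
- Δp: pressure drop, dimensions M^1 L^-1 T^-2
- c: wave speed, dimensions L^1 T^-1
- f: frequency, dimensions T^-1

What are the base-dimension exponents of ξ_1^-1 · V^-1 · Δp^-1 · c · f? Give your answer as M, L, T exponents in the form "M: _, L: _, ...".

Collect each base-dimension exponent across the product:
  M: −(-1) − (0) − (1) + (0) + (0) = 0
  L: −(0) − (3) − (-1) + (1) + (0) = -1
  T: −(2) − (0) − (-2) + (-1) + (-1) = -2
So the dimensions are [L⁻¹ T⁻²].

M: 0, L: -1, T: -2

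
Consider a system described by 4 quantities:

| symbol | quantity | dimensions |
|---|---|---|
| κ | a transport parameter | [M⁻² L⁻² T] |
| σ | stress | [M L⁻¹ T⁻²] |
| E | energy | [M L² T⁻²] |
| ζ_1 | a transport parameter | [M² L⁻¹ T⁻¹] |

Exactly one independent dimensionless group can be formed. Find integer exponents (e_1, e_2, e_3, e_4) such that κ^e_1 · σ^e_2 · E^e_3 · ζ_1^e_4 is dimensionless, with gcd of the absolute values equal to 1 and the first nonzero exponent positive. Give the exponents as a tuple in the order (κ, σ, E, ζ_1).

M: e_1·(-2) + e_2·(1) + e_3·(1) + e_4·(2) = 0
L: e_1·(-2) + e_2·(-1) + e_3·(2) + e_4·(-1) = 0
T: e_1·(1) + e_2·(-2) + e_3·(-2) + e_4·(-1) = 0
Solving this homogeneous linear system for the smallest-integer solution (first nonzero entry positive) gives (1, -1, 1, 1).

(1, -1, 1, 1)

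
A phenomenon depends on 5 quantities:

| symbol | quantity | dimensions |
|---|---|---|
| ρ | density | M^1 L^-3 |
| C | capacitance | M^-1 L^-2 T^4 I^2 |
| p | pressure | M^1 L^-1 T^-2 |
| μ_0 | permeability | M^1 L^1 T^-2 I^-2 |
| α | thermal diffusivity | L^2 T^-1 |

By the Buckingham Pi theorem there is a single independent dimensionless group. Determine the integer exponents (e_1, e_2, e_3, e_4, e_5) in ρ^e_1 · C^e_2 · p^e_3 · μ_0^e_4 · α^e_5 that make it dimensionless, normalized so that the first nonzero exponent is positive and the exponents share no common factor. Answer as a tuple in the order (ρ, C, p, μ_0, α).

M: e_1·(1) + e_2·(-1) + e_3·(1) + e_4·(1) + e_5·(0) = 0
L: e_1·(-3) + e_2·(-2) + e_3·(-1) + e_4·(1) + e_5·(2) = 0
T: e_1·(0) + e_2·(4) + e_3·(-2) + e_4·(-2) + e_5·(-1) = 0
I: e_1·(0) + e_2·(2) + e_3·(0) + e_4·(-2) + e_5·(0) = 0
Solving this homogeneous linear system for the smallest-integer solution (first nonzero entry positive) gives (3, -2, -3, -2, 2).

(3, -2, -3, -2, 2)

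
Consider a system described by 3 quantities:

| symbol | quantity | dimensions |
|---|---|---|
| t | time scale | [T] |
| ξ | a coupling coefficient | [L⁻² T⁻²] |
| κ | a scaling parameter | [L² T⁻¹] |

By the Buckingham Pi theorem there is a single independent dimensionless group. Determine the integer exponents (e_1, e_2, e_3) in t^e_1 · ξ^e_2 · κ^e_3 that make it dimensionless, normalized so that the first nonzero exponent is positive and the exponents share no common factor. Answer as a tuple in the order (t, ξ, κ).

L: e_1·(0) + e_2·(-2) + e_3·(2) = 0
T: e_1·(1) + e_2·(-2) + e_3·(-1) = 0
Solving this homogeneous linear system for the smallest-integer solution (first nonzero entry positive) gives (3, 1, 1).

(3, 1, 1)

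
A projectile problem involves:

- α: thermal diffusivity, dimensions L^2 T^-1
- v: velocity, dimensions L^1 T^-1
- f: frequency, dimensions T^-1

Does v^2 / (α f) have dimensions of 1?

yes

Sum the exponent of each base dimension across the product:
  L: −[α]_L + 2·[v]_L − [f]_L = −(2) + 2·(1) − (0) = 0
  T: −[α]_T + 2·[v]_T − [f]_T = −(-1) + 2·(-1) − (-1) = 0
All base exponents vanish — dimensionless.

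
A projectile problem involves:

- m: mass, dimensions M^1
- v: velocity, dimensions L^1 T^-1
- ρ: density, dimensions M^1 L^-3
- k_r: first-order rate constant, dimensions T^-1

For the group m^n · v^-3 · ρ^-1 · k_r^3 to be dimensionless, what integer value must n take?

Balance the M exponent: (1)·n from m, plus −3·(0) − (1) + 3·(0) = -1 from the rest, must sum to zero.
n − 1 = 0, so n = 1.

1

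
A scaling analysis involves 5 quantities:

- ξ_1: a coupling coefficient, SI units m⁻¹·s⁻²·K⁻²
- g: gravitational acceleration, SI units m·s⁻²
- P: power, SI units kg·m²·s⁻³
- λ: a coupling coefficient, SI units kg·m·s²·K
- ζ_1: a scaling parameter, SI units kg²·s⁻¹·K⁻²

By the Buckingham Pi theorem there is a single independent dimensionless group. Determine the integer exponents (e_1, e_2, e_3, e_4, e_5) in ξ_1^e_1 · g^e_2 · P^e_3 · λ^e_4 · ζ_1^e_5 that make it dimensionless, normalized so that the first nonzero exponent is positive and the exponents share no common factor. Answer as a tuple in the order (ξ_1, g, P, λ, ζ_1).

(3, -3, 2, 2, -2)

M: e_1·(0) + e_2·(0) + e_3·(1) + e_4·(1) + e_5·(2) = 0
L: e_1·(-1) + e_2·(1) + e_3·(2) + e_4·(1) + e_5·(0) = 0
T: e_1·(-2) + e_2·(-2) + e_3·(-3) + e_4·(2) + e_5·(-1) = 0
Θ: e_1·(-2) + e_2·(0) + e_3·(0) + e_4·(1) + e_5·(-2) = 0
Solving this homogeneous linear system for the smallest-integer solution (first nonzero entry positive) gives (3, -3, 2, 2, -2).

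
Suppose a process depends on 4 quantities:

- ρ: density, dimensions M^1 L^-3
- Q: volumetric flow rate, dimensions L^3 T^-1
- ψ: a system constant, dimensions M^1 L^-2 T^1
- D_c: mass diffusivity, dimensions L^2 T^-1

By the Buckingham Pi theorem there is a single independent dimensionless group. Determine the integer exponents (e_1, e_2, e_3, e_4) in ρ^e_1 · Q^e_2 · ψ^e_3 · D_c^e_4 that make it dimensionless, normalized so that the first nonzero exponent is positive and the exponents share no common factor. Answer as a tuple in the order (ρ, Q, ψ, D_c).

(1, 3, -1, -4)

M: e_1·(1) + e_2·(0) + e_3·(1) + e_4·(0) = 0
L: e_1·(-3) + e_2·(3) + e_3·(-2) + e_4·(2) = 0
T: e_1·(0) + e_2·(-1) + e_3·(1) + e_4·(-1) = 0
Solving this homogeneous linear system for the smallest-integer solution (first nonzero entry positive) gives (1, 3, -1, -4).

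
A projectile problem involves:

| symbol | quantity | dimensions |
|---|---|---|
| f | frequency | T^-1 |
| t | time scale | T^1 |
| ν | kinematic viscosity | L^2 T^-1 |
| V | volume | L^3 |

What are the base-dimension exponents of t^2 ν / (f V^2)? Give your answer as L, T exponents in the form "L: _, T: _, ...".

Collect each base-dimension exponent across the product:
  L: −(0) + 2·(0) + (2) − 2·(3) = -4
  T: −(-1) + 2·(1) + (-1) − 2·(0) = 2
So the dimensions are [L⁻⁴ T²].

L: -4, T: 2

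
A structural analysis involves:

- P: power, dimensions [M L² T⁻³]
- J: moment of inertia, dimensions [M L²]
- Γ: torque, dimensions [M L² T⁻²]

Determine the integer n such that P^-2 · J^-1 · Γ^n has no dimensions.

Balance the M exponent: (1)·n from Γ, plus −2·(1) − (1) = -3 from the rest, must sum to zero.
n − 3 = 0, so n = 3.

3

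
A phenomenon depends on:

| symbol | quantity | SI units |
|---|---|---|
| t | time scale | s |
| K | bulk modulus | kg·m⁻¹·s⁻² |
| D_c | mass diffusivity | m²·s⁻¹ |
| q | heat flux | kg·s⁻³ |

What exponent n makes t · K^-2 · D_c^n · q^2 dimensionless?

-1

Balance the L exponent: (2)·n from D_c, plus (0) − 2·(-1) + 2·(0) = 2 from the rest, must sum to zero.
2n + 2 = 0, so n = -1.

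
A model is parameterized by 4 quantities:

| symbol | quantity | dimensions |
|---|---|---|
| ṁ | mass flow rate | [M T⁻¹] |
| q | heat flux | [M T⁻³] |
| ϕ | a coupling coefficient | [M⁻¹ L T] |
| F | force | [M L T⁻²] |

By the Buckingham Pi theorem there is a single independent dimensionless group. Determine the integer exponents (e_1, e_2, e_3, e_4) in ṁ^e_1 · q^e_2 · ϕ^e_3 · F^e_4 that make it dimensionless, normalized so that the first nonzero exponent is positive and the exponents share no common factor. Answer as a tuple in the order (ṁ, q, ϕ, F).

(3, 1, 2, -2)

M: e_1·(1) + e_2·(1) + e_3·(-1) + e_4·(1) = 0
L: e_1·(0) + e_2·(0) + e_3·(1) + e_4·(1) = 0
T: e_1·(-1) + e_2·(-3) + e_3·(1) + e_4·(-2) = 0
Solving this homogeneous linear system for the smallest-integer solution (first nonzero entry positive) gives (3, 1, 2, -2).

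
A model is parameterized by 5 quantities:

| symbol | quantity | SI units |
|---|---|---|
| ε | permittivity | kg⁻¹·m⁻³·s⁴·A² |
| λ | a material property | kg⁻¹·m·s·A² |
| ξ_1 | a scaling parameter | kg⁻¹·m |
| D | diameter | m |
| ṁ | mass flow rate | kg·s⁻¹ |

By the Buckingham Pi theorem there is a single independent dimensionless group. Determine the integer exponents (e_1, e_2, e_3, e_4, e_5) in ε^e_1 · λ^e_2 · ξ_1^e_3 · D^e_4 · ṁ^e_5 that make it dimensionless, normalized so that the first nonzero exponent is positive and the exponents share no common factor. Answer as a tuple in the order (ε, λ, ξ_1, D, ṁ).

(1, -1, 3, 1, 3)

M: e_1·(-1) + e_2·(-1) + e_3·(-1) + e_4·(0) + e_5·(1) = 0
L: e_1·(-3) + e_2·(1) + e_3·(1) + e_4·(1) + e_5·(0) = 0
T: e_1·(4) + e_2·(1) + e_3·(0) + e_4·(0) + e_5·(-1) = 0
I: e_1·(2) + e_2·(2) + e_3·(0) + e_4·(0) + e_5·(0) = 0
Solving this homogeneous linear system for the smallest-integer solution (first nonzero entry positive) gives (1, -1, 3, 1, 3).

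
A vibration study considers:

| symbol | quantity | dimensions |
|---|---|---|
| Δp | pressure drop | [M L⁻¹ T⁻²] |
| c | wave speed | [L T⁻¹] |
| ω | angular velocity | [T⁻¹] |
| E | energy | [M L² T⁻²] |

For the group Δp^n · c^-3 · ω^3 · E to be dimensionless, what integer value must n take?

-1

Balance the M exponent: (1)·n from Δp, plus −3·(0) + 3·(0) + (1) = 1 from the rest, must sum to zero.
n + 1 = 0, so n = -1.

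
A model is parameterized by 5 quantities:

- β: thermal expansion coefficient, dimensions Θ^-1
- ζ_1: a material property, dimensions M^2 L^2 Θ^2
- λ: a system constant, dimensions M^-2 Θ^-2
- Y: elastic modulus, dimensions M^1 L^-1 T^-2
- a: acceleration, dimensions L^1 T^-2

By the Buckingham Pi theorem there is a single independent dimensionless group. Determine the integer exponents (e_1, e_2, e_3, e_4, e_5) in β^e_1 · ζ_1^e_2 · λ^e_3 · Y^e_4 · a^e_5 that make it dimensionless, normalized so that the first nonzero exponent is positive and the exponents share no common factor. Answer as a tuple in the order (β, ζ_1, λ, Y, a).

(2, -2, -3, -2, 2)

M: e_1·(0) + e_2·(2) + e_3·(-2) + e_4·(1) + e_5·(0) = 0
L: e_1·(0) + e_2·(2) + e_3·(0) + e_4·(-1) + e_5·(1) = 0
T: e_1·(0) + e_2·(0) + e_3·(0) + e_4·(-2) + e_5·(-2) = 0
Θ: e_1·(-1) + e_2·(2) + e_3·(-2) + e_4·(0) + e_5·(0) = 0
Solving this homogeneous linear system for the smallest-integer solution (first nonzero entry positive) gives (2, -2, -3, -2, 2).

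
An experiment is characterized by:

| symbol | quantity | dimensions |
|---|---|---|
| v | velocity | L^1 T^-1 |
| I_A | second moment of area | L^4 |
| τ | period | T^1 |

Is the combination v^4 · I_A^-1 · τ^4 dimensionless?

Sum the exponent of each base dimension across the product:
  M: 4·[v]_M − [I_A]_M + 4·[τ]_M = 4·(0) − (0) + 4·(0) = 0
  L: 4·[v]_L − [I_A]_L + 4·[τ]_L = 4·(1) − (4) + 4·(0) = 0
  T: 4·[v]_T − [I_A]_T + 4·[τ]_T = 4·(-1) − (0) + 4·(1) = 0
All base exponents vanish — dimensionless.

yes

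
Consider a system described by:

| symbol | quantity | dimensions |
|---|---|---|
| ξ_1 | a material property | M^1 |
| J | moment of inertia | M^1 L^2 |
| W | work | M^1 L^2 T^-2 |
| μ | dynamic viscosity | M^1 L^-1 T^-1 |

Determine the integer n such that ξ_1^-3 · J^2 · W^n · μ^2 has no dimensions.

-1

Balance the M exponent: (1)·n from W, plus −3·(1) + 2·(1) + 2·(1) = 1 from the rest, must sum to zero.
n + 1 = 0, so n = -1.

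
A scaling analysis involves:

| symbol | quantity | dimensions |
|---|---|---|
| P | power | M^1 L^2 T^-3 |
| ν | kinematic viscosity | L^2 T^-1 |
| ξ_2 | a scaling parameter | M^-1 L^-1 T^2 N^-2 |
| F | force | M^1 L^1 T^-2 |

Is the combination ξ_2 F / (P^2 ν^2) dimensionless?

no

Sum the exponent of each base dimension across the product:
  M: −2·[P]_M − 2·[ν]_M + [ξ_2]_M + [F]_M = −2·(1) − 2·(0) + (-1) + (1) = -2
  L: −2·[P]_L − 2·[ν]_L + [ξ_2]_L + [F]_L = −2·(2) − 2·(2) + (-1) + (1) = -8
  T: −2·[P]_T − 2·[ν]_T + [ξ_2]_T + [F]_T = −2·(-3) − 2·(-1) + (2) + (-2) = 8
  N: −2·[P]_N − 2·[ν]_N + [ξ_2]_N + [F]_N = −2·(0) − 2·(0) + (-2) + (0) = -2
Net dimensions [M⁻² L⁻⁸ T⁸ N⁻²] ≠ [1] — not dimensionless.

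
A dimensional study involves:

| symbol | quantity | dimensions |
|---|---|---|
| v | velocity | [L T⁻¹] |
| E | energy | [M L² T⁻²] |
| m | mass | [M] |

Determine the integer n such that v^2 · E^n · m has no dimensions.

-1

Balance the M exponent: (1)·n from E, plus 2·(0) + (1) = 1 from the rest, must sum to zero.
n + 1 = 0, so n = -1.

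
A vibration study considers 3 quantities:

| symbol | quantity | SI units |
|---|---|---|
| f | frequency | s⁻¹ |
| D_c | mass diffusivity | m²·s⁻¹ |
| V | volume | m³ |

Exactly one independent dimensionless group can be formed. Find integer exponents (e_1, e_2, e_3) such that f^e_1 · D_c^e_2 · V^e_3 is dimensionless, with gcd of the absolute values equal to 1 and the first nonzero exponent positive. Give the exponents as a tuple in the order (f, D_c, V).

L: e_1·(0) + e_2·(2) + e_3·(3) = 0
T: e_1·(-1) + e_2·(-1) + e_3·(0) = 0
Solving this homogeneous linear system for the smallest-integer solution (first nonzero entry positive) gives (3, -3, 2).

(3, -3, 2)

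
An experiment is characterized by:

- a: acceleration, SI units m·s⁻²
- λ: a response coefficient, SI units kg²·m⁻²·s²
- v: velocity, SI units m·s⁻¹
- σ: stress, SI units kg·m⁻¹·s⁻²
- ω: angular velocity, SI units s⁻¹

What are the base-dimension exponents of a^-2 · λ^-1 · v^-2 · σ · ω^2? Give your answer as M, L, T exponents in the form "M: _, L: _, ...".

Collect each base-dimension exponent across the product:
  M: −2·(0) − (2) − 2·(0) + (1) + 2·(0) = -1
  L: −2·(1) − (-2) − 2·(1) + (-1) + 2·(0) = -3
  T: −2·(-2) − (2) − 2·(-1) + (-2) + 2·(-1) = 0
So the dimensions are [M⁻¹ L⁻³].

M: -1, L: -3, T: 0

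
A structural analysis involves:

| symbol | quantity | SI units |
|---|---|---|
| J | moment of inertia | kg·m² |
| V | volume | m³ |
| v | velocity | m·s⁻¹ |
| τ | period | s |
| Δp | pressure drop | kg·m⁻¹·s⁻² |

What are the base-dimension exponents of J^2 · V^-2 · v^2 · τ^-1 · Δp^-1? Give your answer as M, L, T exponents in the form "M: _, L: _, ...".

M: 1, L: 1, T: -1

Collect each base-dimension exponent across the product:
  M: 2·(1) − 2·(0) + 2·(0) − (0) − (1) = 1
  L: 2·(2) − 2·(3) + 2·(1) − (0) − (-1) = 1
  T: 2·(0) − 2·(0) + 2·(-1) − (1) − (-2) = -1
So the dimensions are [M L T⁻¹].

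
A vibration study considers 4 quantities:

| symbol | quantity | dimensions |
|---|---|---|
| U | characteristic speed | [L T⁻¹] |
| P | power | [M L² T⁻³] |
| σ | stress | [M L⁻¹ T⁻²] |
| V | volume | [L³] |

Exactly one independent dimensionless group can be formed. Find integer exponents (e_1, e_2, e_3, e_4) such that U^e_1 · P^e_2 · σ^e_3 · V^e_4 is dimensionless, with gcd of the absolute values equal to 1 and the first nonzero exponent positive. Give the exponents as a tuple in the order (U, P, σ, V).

M: e_1·(0) + e_2·(1) + e_3·(1) + e_4·(0) = 0
L: e_1·(1) + e_2·(2) + e_3·(-1) + e_4·(3) = 0
T: e_1·(-1) + e_2·(-3) + e_3·(-2) + e_4·(0) = 0
Solving this homogeneous linear system for the smallest-integer solution (first nonzero entry positive) gives (3, -3, 3, 2).

(3, -3, 3, 2)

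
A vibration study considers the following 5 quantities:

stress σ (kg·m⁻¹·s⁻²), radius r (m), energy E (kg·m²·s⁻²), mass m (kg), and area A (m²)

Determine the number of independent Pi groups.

There are 5 variables and 3 base dimensions (M, L, T).
The dimension matrix has rank 3.
Independent dimensionless groups: 5 − 3 = 2.

2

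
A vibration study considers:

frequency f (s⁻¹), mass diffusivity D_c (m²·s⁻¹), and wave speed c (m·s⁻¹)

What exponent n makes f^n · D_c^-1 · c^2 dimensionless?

-1

Balance the T exponent: (-1)·n from f, plus −(-1) + 2·(-1) = -1 from the rest, must sum to zero.
−n − 1 = 0, so n = -1.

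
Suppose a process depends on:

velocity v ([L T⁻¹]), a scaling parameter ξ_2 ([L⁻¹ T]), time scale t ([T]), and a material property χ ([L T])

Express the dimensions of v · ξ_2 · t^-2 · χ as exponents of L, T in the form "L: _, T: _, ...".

L: 1, T: -1

Collect each base-dimension exponent across the product:
  L: (1) + (-1) − 2·(0) + (1) = 1
  T: (-1) + (1) − 2·(1) + (1) = -1
So the dimensions are [L T⁻¹].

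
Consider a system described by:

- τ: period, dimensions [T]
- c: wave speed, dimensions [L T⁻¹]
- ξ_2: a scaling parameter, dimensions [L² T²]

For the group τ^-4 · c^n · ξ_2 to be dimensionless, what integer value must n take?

Balance the L exponent: (1)·n from c, plus −4·(0) + (2) = 2 from the rest, must sum to zero.
n + 2 = 0, so n = -2.

-2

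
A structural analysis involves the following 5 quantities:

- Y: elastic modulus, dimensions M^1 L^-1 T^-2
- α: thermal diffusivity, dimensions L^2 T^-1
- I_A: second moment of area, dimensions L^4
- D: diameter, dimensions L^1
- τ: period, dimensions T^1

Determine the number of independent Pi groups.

2

There are 5 variables and 3 base dimensions (M, L, T).
The dimension matrix has rank 3.
Independent dimensionless groups: 5 − 3 = 2.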